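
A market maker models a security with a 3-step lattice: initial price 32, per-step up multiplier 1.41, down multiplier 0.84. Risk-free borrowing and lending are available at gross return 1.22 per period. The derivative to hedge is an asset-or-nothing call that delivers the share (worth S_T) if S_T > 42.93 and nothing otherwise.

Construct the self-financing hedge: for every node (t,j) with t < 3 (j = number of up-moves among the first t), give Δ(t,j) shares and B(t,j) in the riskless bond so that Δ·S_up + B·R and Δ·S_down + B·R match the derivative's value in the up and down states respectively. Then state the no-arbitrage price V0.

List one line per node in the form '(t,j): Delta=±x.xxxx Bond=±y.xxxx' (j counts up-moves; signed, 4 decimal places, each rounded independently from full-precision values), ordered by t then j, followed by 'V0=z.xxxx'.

(0,0): Delta=1.4685 Bond=-19.2757
(1,0): Delta=1.9060 Bond=-35.2745
(1,1): Delta=1.3382 Bond=-17.6373
(2,0): Delta=0.0000 Bond=0.0000
(2,1): Delta=2.4737 Bond=-64.5524
(2,2): Delta=1.0000 Bond=0.0000
V0=27.7170

No-arbitrage ⇒ martingale measure with p* = (R−d)/(u−d) = 0.6667.
Payoff layer (t=3): V(3,0)=0.0000, V(3,1)=0.0000, V(3,2)=53.4401, V(3,3)=89.7031
  t=2,j=0: stock 22.5792 → up 31.8367 (V=0.0000), down 18.9665 (V=0.0000). Price 0.0000; hedge Δ=0.0000, bond B=0.0000.
  t=2,j=1: stock 37.9008 → up 53.4401 (V=53.4401), down 31.8367 (V=0.0000). Price 29.2023; hedge Δ=2.4737, bond B=-64.5524.
  t=2,j=2: stock 63.6192 → up 89.7031 (V=89.7031), down 53.4401 (V=53.4401). Price 63.6192; hedge Δ=1.0000, bond B=0.0000.
  t=1,j=0: stock 26.8800 → up 37.9008 (V=29.2023), down 22.5792 (V=0.0000). Price 15.9575; hedge Δ=1.9060, bond B=-35.2745.
  t=1,j=1: stock 45.1200 → up 63.6192 (V=63.6192), down 37.9008 (V=29.2023). Price 42.7433; hedge Δ=1.3382, bond B=-17.6373.
  t=0,j=0: stock 32.0000 → up 45.1200 (V=42.7433), down 26.8800 (V=15.9575). Price 27.7170; hedge Δ=1.4685, bond B=-19.2757.
Self-financing check: at every node Δ·S+B equals the discounted successor values.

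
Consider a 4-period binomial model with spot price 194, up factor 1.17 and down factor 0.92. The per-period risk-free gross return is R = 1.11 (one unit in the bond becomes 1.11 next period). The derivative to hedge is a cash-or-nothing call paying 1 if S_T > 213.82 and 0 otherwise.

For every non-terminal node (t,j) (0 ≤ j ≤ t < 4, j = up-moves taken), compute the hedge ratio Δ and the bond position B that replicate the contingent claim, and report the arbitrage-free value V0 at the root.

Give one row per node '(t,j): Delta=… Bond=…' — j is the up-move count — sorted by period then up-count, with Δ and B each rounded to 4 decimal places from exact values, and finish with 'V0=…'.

Under the risk-neutral measure, an up-move has probability p* = (R−d)/(u−d) = 0.7600 and values discount at R = 1.11.
Terminal values V(4,·): V(4,0)=0.0000, V(4,1)=0.0000, V(4,2)=1.0000, V(4,3)=1.0000, V(4,4)=1.0000
  t=3,j=0: stock 151.0655 → up 176.7466 (V=0.0000), down 138.9802 (V=0.0000). Price 0.0000; hedge Δ=0.0000, bond B=0.0000.
  t=3,j=1: stock 192.1159 → up 224.7756 (V=1.0000), down 176.7466 (V=0.0000). Price 0.6847; hedge Δ=0.0208, bond B=-3.3153.
  t=3,j=2: stock 244.3213 → up 285.8559 (V=1.0000), down 224.7756 (V=1.0000). Price 0.9009; hedge Δ=0.0000, bond B=0.9009.
  t=3,j=3: stock 310.7129 → up 363.5341 (V=1.0000), down 285.8559 (V=1.0000). Price 0.9009; hedge Δ=0.0000, bond B=0.9009.
  t=2,j=0: stock 164.2016 → up 192.1159 (V=0.6847), down 151.0655 (V=0.0000). Price 0.4688; hedge Δ=0.0167, bond B=-2.2699.
  t=2,j=1: stock 208.8216 → up 244.3213 (V=0.9009), down 192.1159 (V=0.6847). Price 0.7649; hedge Δ=0.0041, bond B=-0.1000.
  t=2,j=2: stock 265.5666 → up 310.7129 (V=0.9009), down 244.3213 (V=0.9009). Price 0.8116; hedge Δ=0.0000, bond B=0.8116.
  t=1,j=0: stock 178.4800 → up 208.8216 (V=0.7649), down 164.2016 (V=0.4688). Price 0.6251; hedge Δ=0.0066, bond B=-0.5593.
  t=1,j=1: stock 226.9800 → up 265.5666 (V=0.8116), down 208.8216 (V=0.7649). Price 0.7211; hedge Δ=0.0008, bond B=0.5341.
  t=0,j=0: stock 194.0000 → up 226.9800 (V=0.7211), down 178.4800 (V=0.6251). Price 0.6289; hedge Δ=0.0020, bond B=0.2448.
Check: Δ(0,0)·S0 + B(0,0) = 0.6289 = V0.

(0,0): Delta=0.0020 Bond=0.2448
(1,0): Delta=0.0066 Bond=-0.5593
(1,1): Delta=0.0008 Bond=0.5341
(2,0): Delta=0.0167 Bond=-2.2699
(2,1): Delta=0.0041 Bond=-0.1000
(2,2): Delta=0.0000 Bond=0.8116
(3,0): Delta=0.0000 Bond=0.0000
(3,1): Delta=0.0208 Bond=-3.3153
(3,2): Delta=0.0000 Bond=0.9009
(3,3): Delta=0.0000 Bond=0.9009
V0=0.6289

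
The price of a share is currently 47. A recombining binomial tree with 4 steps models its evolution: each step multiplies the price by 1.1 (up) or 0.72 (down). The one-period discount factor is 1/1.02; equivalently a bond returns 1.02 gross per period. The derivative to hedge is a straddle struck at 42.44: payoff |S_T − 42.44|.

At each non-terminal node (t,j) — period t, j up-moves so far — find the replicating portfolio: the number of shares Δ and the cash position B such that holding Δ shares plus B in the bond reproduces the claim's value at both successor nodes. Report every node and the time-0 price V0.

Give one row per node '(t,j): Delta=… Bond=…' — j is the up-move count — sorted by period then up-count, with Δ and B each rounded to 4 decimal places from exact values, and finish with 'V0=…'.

The replicating-portfolio and risk-neutral prices coincide; use p* = (1.02−0.72)/(1.1−0.72) = 0.7895 for the latter.
Terminal payoffs: V(4,0)=29.8093, V(4,1)=23.1431, V(4,2)=12.9586, V(4,3)=2.6010, V(4,4)=26.3727
Node (3,0) S=17.5427: V=(p*·23.1431+(1−p*)·29.8093)/1.02=24.0652; Δ=(23.1431−29.8093)/(19.2969−12.6307)=-1.0000; B=V−Δ·S=41.6078
Node (3,1) S=26.8013: V=(p*·12.9586+(1−p*)·23.1431)/1.02=14.8066; Δ=(12.9586−23.1431)/(29.4814−19.2969)=-1.0000; B=V−Δ·S=41.6078
Node (3,2) S=40.9464: V=(p*·2.6010+(1−p*)·12.9586)/1.02=4.6878; Δ=(2.6010−12.9586)/(45.0410−29.4814)=-0.6657; B=V−Δ·S=31.9445
Node (3,3) S=62.5570: V=(p*·26.3727+(1−p*)·2.6010)/1.02=20.9492; Δ=(26.3727−2.6010)/(68.8127−45.0410)=1.0000; B=V−Δ·S=-41.6078
Node (2,0) S=24.3648: V=(p*·14.8066+(1−p*)·24.0652)/1.02=16.4272; Δ=(14.8066−24.0652)/(26.8013−17.5427)=-1.0000; B=V−Δ·S=40.7920
Node (2,1) S=37.2240: V=(p*·4.6878+(1−p*)·14.8066)/1.02=6.6844; Δ=(4.6878−14.8066)/(40.9464−26.8013)=-0.7154; B=V−Δ·S=33.3127
Node (2,2) S=56.8700: V=(p*·20.9492+(1−p*)·4.6878)/1.02=17.1821; Δ=(20.9492−4.6878)/(62.5570−40.9464)=0.7525; B=V−Δ·S=-25.6109
Node (1,0) S=33.8400: V=(p*·6.6844+(1−p*)·16.4272)/1.02=8.5642; Δ=(6.6844−16.4272)/(37.2240−24.3648)=-0.7577; B=V−Δ·S=34.2032
Node (1,1) S=51.7000: V=(p*·17.1821+(1−p*)·6.6844)/1.02=14.6785; Δ=(17.1821−6.6844)/(56.8700−37.2240)=0.5343; B=V−Δ·S=-12.9470
Node (0,0) S=47.0000: V=(p*·14.6785+(1−p*)·8.5642)/1.02=13.1287; Δ=(14.6785−8.5642)/(51.7000−33.8400)=0.3423; B=V−Δ·S=-2.9614
Check: Δ(0,0)·S0 + B(0,0) = 13.1287 = V0.

(0,0): Delta=0.3423 Bond=-2.9614
(1,0): Delta=-0.7577 Bond=34.2032
(1,1): Delta=0.5343 Bond=-12.9470
(2,0): Delta=-1.0000 Bond=40.7920
(2,1): Delta=-0.7154 Bond=33.3127
(2,2): Delta=0.7525 Bond=-25.6109
(3,0): Delta=-1.0000 Bond=41.6078
(3,1): Delta=-1.0000 Bond=41.6078
(3,2): Delta=-0.6657 Bond=31.9445
(3,3): Delta=1.0000 Bond=-41.6078
V0=13.1287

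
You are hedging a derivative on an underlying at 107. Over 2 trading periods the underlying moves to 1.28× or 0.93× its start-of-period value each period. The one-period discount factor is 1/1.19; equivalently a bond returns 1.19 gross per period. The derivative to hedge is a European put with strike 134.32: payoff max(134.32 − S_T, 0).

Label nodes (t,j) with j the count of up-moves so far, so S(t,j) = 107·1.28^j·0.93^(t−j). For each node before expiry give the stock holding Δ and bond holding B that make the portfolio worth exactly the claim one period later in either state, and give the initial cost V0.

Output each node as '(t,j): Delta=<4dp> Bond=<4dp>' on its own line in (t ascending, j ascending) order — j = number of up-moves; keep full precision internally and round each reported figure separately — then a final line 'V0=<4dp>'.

(0,0): Delta=-0.3168 Bond=37.7185
(1,0): Delta=-1.0000 Bond=112.8739
(1,1): Delta=-0.1449 Bond=21.3503
V0=3.8249

The replicating-portfolio and risk-neutral prices coincide; use p* = (1.19−0.93)/(1.28−0.93) = 0.7429 for the latter.
Terminal payoffs: V(2,0)=41.7757, V(2,1)=6.9472, V(2,2)=0.0000
  t=1,j=0: stock 99.5100 → up 127.3728 (V=6.9472), down 92.5443 (V=41.7757). Price 13.3639; hedge Δ=-1.0000, bond B=112.8739.
  t=1,j=1: stock 136.9600 → up 175.3088 (V=0.0000), down 127.3728 (V=6.9472). Price 1.5012; hedge Δ=-0.1449, bond B=21.3503.
  t=0,j=0: stock 107.0000 → up 136.9600 (V=1.5012), down 99.5100 (V=13.3639). Price 3.8249; hedge Δ=-0.3168, bond B=37.7185.
Root portfolio cost Δ·107+B reproduces V0=3.8249.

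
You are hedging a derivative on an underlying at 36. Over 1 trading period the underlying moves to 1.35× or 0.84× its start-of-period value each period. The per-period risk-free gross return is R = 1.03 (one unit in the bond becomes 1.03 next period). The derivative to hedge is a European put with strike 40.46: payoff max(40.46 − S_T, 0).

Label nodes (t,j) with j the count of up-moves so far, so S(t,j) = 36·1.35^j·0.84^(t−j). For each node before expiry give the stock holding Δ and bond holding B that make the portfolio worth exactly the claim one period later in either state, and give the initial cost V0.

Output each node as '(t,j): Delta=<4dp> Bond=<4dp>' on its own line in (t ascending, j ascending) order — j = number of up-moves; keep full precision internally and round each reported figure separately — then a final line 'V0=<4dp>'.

(0,0): Delta=-0.5566 Bond=26.2650
V0=6.2258

No-arbitrage ⇒ martingale measure with p* = (R−d)/(u−d) = 0.3725.
Payoff layer (t=1): V(1,0)=10.2200, V(1,1)=0.0000
Node (0,0) S=36.0000: V=(p*·0.0000+(1−p*)·10.2200)/1.03=6.2258; Δ=(0.0000−10.2200)/(48.6000−30.2400)=-0.5566; B=V−Δ·S=26.2650
Check: Δ(0,0)·S0 + B(0,0) = 6.2258 = V0.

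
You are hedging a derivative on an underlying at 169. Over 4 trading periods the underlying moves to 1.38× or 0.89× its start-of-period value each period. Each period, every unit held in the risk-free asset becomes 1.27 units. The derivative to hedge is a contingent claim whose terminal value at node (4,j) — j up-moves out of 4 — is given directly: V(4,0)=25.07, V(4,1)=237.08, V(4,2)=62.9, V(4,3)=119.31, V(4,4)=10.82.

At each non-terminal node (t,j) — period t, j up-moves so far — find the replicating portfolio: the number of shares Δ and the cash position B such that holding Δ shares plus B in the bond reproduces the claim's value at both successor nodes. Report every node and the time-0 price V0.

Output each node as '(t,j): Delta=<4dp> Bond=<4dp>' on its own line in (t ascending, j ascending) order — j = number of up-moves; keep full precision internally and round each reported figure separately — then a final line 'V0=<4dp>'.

(0,0): Delta=-0.2699 Bond=73.9387
(1,0): Delta=-0.1349 Bond=73.6042
(1,1): Delta=-0.2951 Bond=99.7779
(2,0): Delta=-1.0502 Bond=215.9997
(2,1): Delta=0.0360 Bond=58.0104
(2,2): Delta=-0.3569 Bond=146.6070
(3,0): Delta=3.6316 Bond=-283.4720
(3,1): Delta=-1.9242 Bond=435.7856
(3,2): Delta=0.4019 Bond=-31.1488
(3,3): Delta=-0.4985 Bond=249.1049
V0=28.3321

Risk-neutral probability p* = (R−d)/(u−d) = (1.27−0.89)/(1.38−0.89) = 0.7755.
Terminal payoffs: V(4,0)=25.0700, V(4,1)=237.0800, V(4,2)=62.9000, V(4,3)=119.3100, V(4,4)=10.8200
  t=3,j=0: stock 119.1398 → up 164.4129 (V=237.0800), down 106.0344 (V=25.0700). Price 149.2015; hedge Δ=3.6316, bond B=-283.4720.
  t=3,j=1: stock 184.7336 → up 254.9323 (V=62.9000), down 164.4129 (V=237.0800). Price 80.3162; hedge Δ=-1.9242, bond B=435.7856.
  t=3,j=2: stock 286.4408 → up 395.2883 (V=119.3100), down 254.9323 (V=62.9000). Price 83.9736; hedge Δ=0.4019, bond B=-31.1488.
  t=3,j=3: stock 444.1442 → up 612.9190 (V=10.8200), down 395.2883 (V=119.3100). Price 27.6968; hedge Δ=-0.4985, bond B=249.1049.
  t=2,j=0: stock 133.8649 → up 184.7336 (V=80.3162), down 119.1398 (V=149.2015). Price 75.4175; hedge Δ=-1.0502, bond B=215.9997.
  t=2,j=1: stock 207.5658 → up 286.4408 (V=83.9736), down 184.7336 (V=80.3162). Price 65.4745; hedge Δ=0.0360, bond B=58.0104.
  t=2,j=2: stock 321.8436 → up 444.1442 (V=27.6968), down 286.4408 (V=83.9736). Price 31.7562; hedge Δ=-0.3569, bond B=146.6070.
  t=1,j=0: stock 150.4100 → up 207.5658 (V=65.4745), down 133.8649 (V=75.4175). Price 53.3123; hedge Δ=-0.1349, bond B=73.6042.
  t=1,j=1: stock 233.2200 → up 321.8436 (V=31.7562), down 207.5658 (V=65.4745). Price 30.9650; hedge Δ=-0.2951, bond B=99.7779.
  t=0,j=0: stock 169.0000 → up 233.2200 (V=30.9650), down 150.4100 (V=53.3123). Price 28.3321; hedge Δ=-0.2699, bond B=73.9387.
Check: Δ(0,0)·S0 + B(0,0) = 28.3321 = V0.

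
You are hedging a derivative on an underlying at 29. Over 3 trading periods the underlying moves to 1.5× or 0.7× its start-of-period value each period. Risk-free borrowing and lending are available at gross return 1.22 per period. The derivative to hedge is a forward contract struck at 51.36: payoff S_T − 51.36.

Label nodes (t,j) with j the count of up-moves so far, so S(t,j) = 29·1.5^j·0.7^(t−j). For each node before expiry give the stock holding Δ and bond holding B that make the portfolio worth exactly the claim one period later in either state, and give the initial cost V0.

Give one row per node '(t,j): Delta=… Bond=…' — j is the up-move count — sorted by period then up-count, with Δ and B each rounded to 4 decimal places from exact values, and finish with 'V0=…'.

Since d<R<u, set p* = (R−d)/(u−d) = 0.6500; price each node as the discounted p*-expectation of its children.
Payoff layer (t=3): V(3,0)=-41.4130, V(3,1)=-30.0450, V(3,2)=-5.6850, V(3,3)=46.5150
(2,0): S=14.2100. Δ = (V_up−V_dn)/(S_up−S_dn) = (-30.0450−-41.4130)/(21.3150−9.9470) = 1.0000. V = [p*·-30.0450 + (1−p*)·-41.4130]/1.22 = -27.8884. B = V − Δ·S = -42.0984.
(2,1): S=30.4500. Δ = (V_up−V_dn)/(S_up−S_dn) = (-5.6850−-30.0450)/(45.6750−21.3150) = 1.0000. V = [p*·-5.6850 + (1−p*)·-30.0450]/1.22 = -11.6484. B = V − Δ·S = -42.0984.
(2,2): S=65.2500. Δ = (V_up−V_dn)/(S_up−S_dn) = (46.5150−-5.6850)/(97.8750−45.6750) = 1.0000. V = [p*·46.5150 + (1−p*)·-5.6850]/1.22 = 23.1516. B = V − Δ·S = -42.0984.
(1,0): S=20.3000. Δ = (V_up−V_dn)/(S_up−S_dn) = (-11.6484−-27.8884)/(30.4500−14.2100) = 1.0000. V = [p*·-11.6484 + (1−p*)·-27.8884]/1.22 = -14.2069. B = V − Δ·S = -34.5069.
(1,1): S=43.5000. Δ = (V_up−V_dn)/(S_up−S_dn) = (23.1516−-11.6484)/(65.2500−30.4500) = 1.0000. V = [p*·23.1516 + (1−p*)·-11.6484]/1.22 = 8.9931. B = V − Δ·S = -34.5069.
(0,0): S=29.0000. Δ = (V_up−V_dn)/(S_up−S_dn) = (8.9931−-14.2069)/(43.5000−20.3000) = 1.0000. V = [p*·8.9931 + (1−p*)·-14.2069]/1.22 = 0.7157. B = V − Δ·S = -28.2843.
Check: Δ(0,0)·S0 + B(0,0) = 0.7157 = V0.

(0,0): Delta=1.0000 Bond=-28.2843
(1,0): Delta=1.0000 Bond=-34.5069
(1,1): Delta=1.0000 Bond=-34.5069
(2,0): Delta=1.0000 Bond=-42.0984
(2,1): Delta=1.0000 Bond=-42.0984
(2,2): Delta=1.0000 Bond=-42.0984
V0=0.7157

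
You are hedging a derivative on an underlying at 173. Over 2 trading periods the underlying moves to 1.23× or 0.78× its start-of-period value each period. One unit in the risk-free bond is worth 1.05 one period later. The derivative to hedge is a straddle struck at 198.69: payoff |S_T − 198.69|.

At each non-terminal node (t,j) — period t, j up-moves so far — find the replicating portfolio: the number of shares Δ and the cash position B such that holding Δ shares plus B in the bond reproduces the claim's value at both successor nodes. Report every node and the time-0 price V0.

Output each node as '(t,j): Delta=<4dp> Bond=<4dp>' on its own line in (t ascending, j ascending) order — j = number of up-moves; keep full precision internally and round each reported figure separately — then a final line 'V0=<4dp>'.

Under the risk-neutral measure, an up-move has probability p* = (R−d)/(u−d) = 0.6000 and values discount at R = 1.05.
Payoff layer (t=2): V(2,0)=93.4368, V(2,1)=32.7138, V(2,2)=63.0417
(1,0): S=134.9400. Δ = (V_up−V_dn)/(S_up−S_dn) = (32.7138−93.4368)/(165.9762−105.2532) = -1.0000. V = [p*·32.7138 + (1−p*)·93.4368]/1.05 = 54.2886. B = V − Δ·S = 189.2286.
(1,1): S=212.7900. Δ = (V_up−V_dn)/(S_up−S_dn) = (63.0417−32.7138)/(261.7317−165.9762) = 0.3167. V = [p*·63.0417 + (1−p*)·32.7138]/1.05 = 48.4862. B = V − Δ·S = -18.9091.
(0,0): S=173.0000. Δ = (V_up−V_dn)/(S_up−S_dn) = (48.4862−54.2886)/(212.7900−134.9400) = -0.0745. V = [p*·48.4862 + (1−p*)·54.2886]/1.05 = 48.3878. B = V − Δ·S = 61.2819.
Self-financing check: at every node Δ·S+B equals the discounted successor values.

(0,0): Delta=-0.0745 Bond=61.2819
(1,0): Delta=-1.0000 Bond=189.2286
(1,1): Delta=0.3167 Bond=-18.9091
V0=48.3878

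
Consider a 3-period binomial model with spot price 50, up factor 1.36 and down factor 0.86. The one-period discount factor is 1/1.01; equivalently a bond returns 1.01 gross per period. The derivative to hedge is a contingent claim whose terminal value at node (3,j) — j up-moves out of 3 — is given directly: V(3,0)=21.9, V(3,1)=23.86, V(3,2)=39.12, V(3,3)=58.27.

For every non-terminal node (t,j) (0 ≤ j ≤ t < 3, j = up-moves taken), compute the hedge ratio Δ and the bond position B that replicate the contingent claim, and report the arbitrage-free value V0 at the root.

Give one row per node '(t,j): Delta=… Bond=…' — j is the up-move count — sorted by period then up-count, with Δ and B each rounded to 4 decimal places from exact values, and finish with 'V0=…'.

No-arbitrage ⇒ martingale measure with p* = (R−d)/(u−d) = 0.3000.
At expiry t=3: V(3,0)=21.9000, V(3,1)=23.8600, V(3,2)=39.1200, V(3,3)=58.2700
  t=2,j=0: stock 36.9800 → up 50.2928 (V=23.8600), down 31.8028 (V=21.9000). Price 22.2653; hedge Δ=0.1060, bond B=18.3453.
  t=2,j=1: stock 58.4800 → up 79.5328 (V=39.1200), down 50.2928 (V=23.8600). Price 28.1564; hedge Δ=0.5219, bond B=-2.3636.
  t=2,j=2: stock 92.4800 → up 125.7728 (V=58.2700), down 79.5328 (V=39.1200). Price 44.4208; hedge Δ=0.4141, bond B=6.1208.
  t=1,j=0: stock 43.0000 → up 58.4800 (V=28.1564), down 36.9800 (V=22.2653). Price 23.7947; hedge Δ=0.2740, bond B=12.0125.
  t=1,j=1: stock 68.0000 → up 92.4800 (V=44.4208), down 58.4800 (V=28.1564). Price 32.7087; hedge Δ=0.4784, bond B=0.1799.
  t=0,j=0: stock 50.0000 → up 68.0000 (V=32.7087), down 43.0000 (V=23.7947). Price 26.2068; hedge Δ=0.3566, bond B=8.3790.
Self-financing check: at every node Δ·S+B equals the discounted successor values.

(0,0): Delta=0.3566 Bond=8.3790
(1,0): Delta=0.2740 Bond=12.0125
(1,1): Delta=0.4784 Bond=0.1799
(2,0): Delta=0.1060 Bond=18.3453
(2,1): Delta=0.5219 Bond=-2.3636
(2,2): Delta=0.4141 Bond=6.1208
V0=26.2068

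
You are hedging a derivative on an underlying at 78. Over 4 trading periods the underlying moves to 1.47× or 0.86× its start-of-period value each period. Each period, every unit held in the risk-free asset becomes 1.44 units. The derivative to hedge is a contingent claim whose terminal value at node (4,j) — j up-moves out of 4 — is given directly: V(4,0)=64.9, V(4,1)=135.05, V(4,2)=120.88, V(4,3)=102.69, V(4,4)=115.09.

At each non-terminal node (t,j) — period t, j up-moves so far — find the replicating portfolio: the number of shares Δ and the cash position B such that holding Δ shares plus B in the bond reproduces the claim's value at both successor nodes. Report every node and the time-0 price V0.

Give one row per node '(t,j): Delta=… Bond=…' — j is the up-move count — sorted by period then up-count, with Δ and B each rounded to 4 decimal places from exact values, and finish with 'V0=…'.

Since d<R<u, set p* = (R−d)/(u−d) = 0.9508; price each node as the discounted p*-expectation of its children.
Payoff layer (t=4): V(4,0)=64.9000, V(4,1)=135.0500, V(4,2)=120.8800, V(4,3)=102.6900, V(4,4)=115.0900
  t=3,j=0: stock 49.6124 → up 72.9302 (V=135.0500), down 42.6666 (V=64.9000). Price 91.3889; hedge Δ=2.3180, bond B=-23.6111.
  t=3,j=1: stock 84.8025 → up 124.6597 (V=120.8800), down 72.9302 (V=135.0500). Price 84.4284; hedge Δ=-0.2739, bond B=107.6579.
  t=3,j=2: stock 144.9532 → up 213.0812 (V=102.6900), down 124.6597 (V=120.8800). Price 71.9337; hedge Δ=-0.2057, bond B=101.7534.
  t=3,j=3: stock 247.7688 → up 364.2201 (V=115.0900), down 213.0812 (V=102.6900). Price 79.5001; hedge Δ=0.0820, bond B=59.1722.
  t=2,j=0: stock 57.6888 → up 84.8025 (V=84.4284), down 49.6124 (V=91.3889). Price 58.8686; hedge Δ=-0.1978, bond B=70.2792.
  t=2,j=1: stock 98.6076 → up 144.9532 (V=71.9337), down 84.8025 (V=84.4284). Price 50.3807; hedge Δ=-0.2077, bond B=70.8637.
  t=2,j=2: stock 168.5502 → up 247.7688 (V=79.5001), down 144.9532 (V=71.9337). Price 54.9500; hedge Δ=0.0736, bond B=42.5461.
  t=1,j=0: stock 67.0800 → up 98.6076 (V=50.3807), down 57.6888 (V=58.8686). Price 35.2765; hedge Δ=-0.2074, bond B=49.1910.
  t=1,j=1: stock 114.6600 → up 168.5502 (V=54.9500), down 98.6076 (V=50.3807). Price 38.0037; hedge Δ=0.0653, bond B=30.5130.
  t=0,j=0: stock 78.0000 → up 114.6600 (V=38.0037), down 67.0800 (V=35.2765). Price 26.2983; hedge Δ=0.0573, bond B=21.8275.
The time-0 hedge costs 26.2983, which is the no-arbitrage price.

(0,0): Delta=0.0573 Bond=21.8275
(1,0): Delta=-0.2074 Bond=49.1910
(1,1): Delta=0.0653 Bond=30.5130
(2,0): Delta=-0.1978 Bond=70.2792
(2,1): Delta=-0.2077 Bond=70.8637
(2,2): Delta=0.0736 Bond=42.5461
(3,0): Delta=2.3180 Bond=-23.6111
(3,1): Delta=-0.2739 Bond=107.6579
(3,2): Delta=-0.2057 Bond=101.7534
(3,3): Delta=0.0820 Bond=59.1722
V0=26.2983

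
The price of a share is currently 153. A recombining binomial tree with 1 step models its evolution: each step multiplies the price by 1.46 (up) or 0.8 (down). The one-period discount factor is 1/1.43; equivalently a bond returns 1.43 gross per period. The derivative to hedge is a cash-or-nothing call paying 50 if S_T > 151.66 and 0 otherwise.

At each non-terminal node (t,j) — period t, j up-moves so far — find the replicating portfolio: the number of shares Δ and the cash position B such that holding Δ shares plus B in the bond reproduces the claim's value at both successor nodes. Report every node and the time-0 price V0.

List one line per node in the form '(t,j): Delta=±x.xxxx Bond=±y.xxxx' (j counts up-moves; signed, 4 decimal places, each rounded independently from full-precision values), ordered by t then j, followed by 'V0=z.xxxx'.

(0,0): Delta=0.4951 Bond=-42.3819
V0=33.3757

Since d<R<u, set p* = (R−d)/(u−d) = 0.9545; price each node as the discounted p*-expectation of its children.
Terminal payoffs: V(1,0)=0.0000, V(1,1)=50.0000
(0,0): S=153.0000. Δ = (V_up−V_dn)/(S_up−S_dn) = (50.0000−0.0000)/(223.3800−122.4000) = 0.4951. V = [p*·50.0000 + (1−p*)·0.0000]/1.43 = 33.3757. B = V − Δ·S = -42.3819.
Root portfolio cost Δ·153+B reproduces V0=33.3757.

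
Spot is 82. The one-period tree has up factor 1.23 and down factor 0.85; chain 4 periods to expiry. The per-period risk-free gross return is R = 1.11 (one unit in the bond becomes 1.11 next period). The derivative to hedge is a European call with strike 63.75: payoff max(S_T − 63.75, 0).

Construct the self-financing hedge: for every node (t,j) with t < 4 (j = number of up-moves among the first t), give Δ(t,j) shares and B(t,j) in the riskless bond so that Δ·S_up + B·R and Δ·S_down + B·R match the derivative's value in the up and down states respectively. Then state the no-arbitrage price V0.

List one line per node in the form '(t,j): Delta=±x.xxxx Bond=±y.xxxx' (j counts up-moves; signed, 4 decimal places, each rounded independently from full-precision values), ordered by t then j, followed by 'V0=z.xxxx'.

(0,0): Delta=0.9772 Bond=-39.8819
(1,0): Delta=0.9176 Bond=-40.1145
(1,1): Delta=0.9962 Bond=-46.1864
(2,0): Delta=0.7086 Bond=-32.1494
(2,1): Delta=0.9842 Bond=-50.2399
(2,2): Delta=1.0000 Bond=-51.7409
(3,0): Delta=0.0000 Bond=0.0000
(3,1): Delta=0.9347 Bond=-52.1562
(3,2): Delta=1.0000 Bond=-57.4324
(3,3): Delta=1.0000 Bond=-57.4324
V0=40.2458

The replicating-portfolio and risk-neutral prices coincide; use p* = (1.11−0.85)/(1.23−0.85) = 0.6842 for the latter.
At expiry t=4: V(4,0)=0.0000, V(4,1)=0.0000, V(4,2)=25.8818, V(4,3)=65.9524, V(4,4)=123.9370
Node (3,0) S=50.3582: V=(p*·0.0000+(1−p*)·0.0000)/1.11=0.0000; Δ=(0.0000−0.0000)/(61.9406−42.8045)=0.0000; B=V−Δ·S=0.0000
Node (3,1) S=72.8713: V=(p*·25.8818+(1−p*)·0.0000)/1.11=15.9537; Δ=(25.8818−0.0000)/(89.6318−61.9406)=0.9347; B=V−Δ·S=-52.1562
Node (3,2) S=105.4491: V=(p*·65.9524+(1−p*)·25.8818)/1.11=48.0167; Δ=(65.9524−25.8818)/(129.7024−89.6318)=1.0000; B=V−Δ·S=-57.4324
Node (3,3) S=152.5911: V=(p*·123.9370+(1−p*)·65.9524)/1.11=95.1587; Δ=(123.9370−65.9524)/(187.6870−129.7024)=1.0000; B=V−Δ·S=-57.4324
Node (2,0) S=59.2450: V=(p*·15.9537+(1−p*)·0.0000)/1.11=9.8339; Δ=(15.9537−0.0000)/(72.8713−50.3582)=0.7086; B=V−Δ·S=-32.1494
Node (2,1) S=85.7310: V=(p*·48.0167+(1−p*)·15.9537)/1.11=34.1365; Δ=(48.0167−15.9537)/(105.4491−72.8713)=0.9842; B=V−Δ·S=-50.2399
Node (2,2) S=124.0578: V=(p*·95.1587+(1−p*)·48.0167)/1.11=72.3169; Δ=(95.1587−48.0167)/(152.5911−105.4491)=1.0000; B=V−Δ·S=-51.7409
Node (1,0) S=69.7000: V=(p*·34.1365+(1−p*)·9.8339)/1.11=23.8397; Δ=(34.1365−9.8339)/(85.7310−59.2450)=0.9176; B=V−Δ·S=-40.1145
Node (1,1) S=100.8600: V=(p*·72.3169+(1−p*)·34.1365)/1.11=54.2882; Δ=(72.3169−34.1365)/(124.0578−85.7310)=0.9962; B=V−Δ·S=-46.1864
Node (0,0) S=82.0000: V=(p*·54.2882+(1−p*)·23.8397)/1.11=40.2458; Δ=(54.2882−23.8397)/(100.8600−69.7000)=0.9772; B=V−Δ·S=-39.8819
Each (Δ,B) replicates both successor values, so the strategy is self-financing and V0 is arbitrage-free.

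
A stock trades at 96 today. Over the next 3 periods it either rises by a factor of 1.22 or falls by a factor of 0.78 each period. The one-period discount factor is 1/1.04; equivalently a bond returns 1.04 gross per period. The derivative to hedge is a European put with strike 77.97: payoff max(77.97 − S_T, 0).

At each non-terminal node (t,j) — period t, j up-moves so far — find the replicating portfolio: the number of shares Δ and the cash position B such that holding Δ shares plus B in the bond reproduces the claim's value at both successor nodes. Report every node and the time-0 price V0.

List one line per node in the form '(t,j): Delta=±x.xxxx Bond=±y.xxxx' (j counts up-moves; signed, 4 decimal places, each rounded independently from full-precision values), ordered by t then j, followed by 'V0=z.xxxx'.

(0,0): Delta=-0.1652 Bond=19.6017
(1,0): Delta=-0.4226 Bond=39.6612
(1,1): Delta=-0.0513 Bond=7.0413
(2,0): Delta=-1.0000 Bond=74.9712
(2,1): Delta=-0.1670 Bond=17.9006
(2,2): Delta=0.0000 Bond=0.0000
V0=3.7436

Risk-neutral probability p* = (R−d)/(u−d) = (1.04−0.78)/(1.22−0.78) = 0.5909.
At expiry t=3: V(3,0)=32.4130, V(3,1)=6.7142, V(3,2)=0.0000, V(3,3)=0.0000
(2,0): S=58.4064. Δ = (V_up−V_dn)/(S_up−S_dn) = (6.7142−32.4130)/(71.2558−45.5570) = -1.0000. V = [p*·6.7142 + (1−p*)·32.4130]/1.04 = 16.5648. B = V − Δ·S = 74.9712.
(2,1): S=91.3536. Δ = (V_up−V_dn)/(S_up−S_dn) = (0.0000−6.7142)/(111.4514−71.2558) = -0.1670. V = [p*·0.0000 + (1−p*)·6.7142]/1.04 = 2.6411. B = V − Δ·S = 17.9006.
(2,2): S=142.8864. Δ = (V_up−V_dn)/(S_up−S_dn) = (0.0000−0.0000)/(174.3214−111.4514) = 0.0000. V = [p*·0.0000 + (1−p*)·0.0000]/1.04 = 0.0000. B = V − Δ·S = 0.0000.
(1,0): S=74.8800. Δ = (V_up−V_dn)/(S_up−S_dn) = (2.6411−16.5648)/(91.3536−58.4064) = -0.4226. V = [p*·2.6411 + (1−p*)·16.5648]/1.04 = 8.0165. B = V − Δ·S = 39.6612.
(1,1): S=117.1200. Δ = (V_up−V_dn)/(S_up−S_dn) = (0.0000−2.6411)/(142.8864−91.3536) = -0.0513. V = [p*·0.0000 + (1−p*)·2.6411]/1.04 = 1.0389. B = V − Δ·S = 7.0413.
(0,0): S=96.0000. Δ = (V_up−V_dn)/(S_up−S_dn) = (1.0389−8.0165)/(117.1200−74.8800) = -0.1652. V = [p*·1.0389 + (1−p*)·8.0165]/1.04 = 3.7436. B = V − Δ·S = 19.6017.
Self-financing check: at every node Δ·S+B equals the discounted successor values.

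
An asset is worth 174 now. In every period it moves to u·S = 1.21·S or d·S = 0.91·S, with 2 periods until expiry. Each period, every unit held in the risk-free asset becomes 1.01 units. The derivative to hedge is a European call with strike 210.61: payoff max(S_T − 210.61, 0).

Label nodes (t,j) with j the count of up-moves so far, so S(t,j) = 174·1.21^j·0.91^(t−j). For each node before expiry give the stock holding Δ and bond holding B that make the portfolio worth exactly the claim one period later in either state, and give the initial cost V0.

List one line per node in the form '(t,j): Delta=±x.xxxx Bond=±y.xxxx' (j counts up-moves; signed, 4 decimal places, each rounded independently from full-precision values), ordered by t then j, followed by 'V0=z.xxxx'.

(0,0): Delta=0.2791 Bond=-43.7544
(1,0): Delta=0.0000 Bond=0.0000
(1,1): Delta=0.6989 Bond=-132.5759
V0=4.8082

The replicating-portfolio and risk-neutral prices coincide; use p* = (1.01−0.91)/(1.21−0.91) = 0.3333 for the latter.
Terminal payoffs: V(2,0)=0.0000, V(2,1)=0.0000, V(2,2)=44.1434
Node (1,0) S=158.3400: V=(p*·0.0000+(1−p*)·0.0000)/1.01=0.0000; Δ=(0.0000−0.0000)/(191.5914−144.0894)=0.0000; B=V−Δ·S=0.0000
Node (1,1) S=210.5400: V=(p*·44.1434+(1−p*)·0.0000)/1.01=14.5688; Δ=(44.1434−0.0000)/(254.7534−191.5914)=0.6989; B=V−Δ·S=-132.5759
Node (0,0) S=174.0000: V=(p*·14.5688+(1−p*)·0.0000)/1.01=4.8082; Δ=(14.5688−0.0000)/(210.5400−158.3400)=0.2791; B=V−Δ·S=-43.7544
Check: Δ(0,0)·S0 + B(0,0) = 4.8082 = V0.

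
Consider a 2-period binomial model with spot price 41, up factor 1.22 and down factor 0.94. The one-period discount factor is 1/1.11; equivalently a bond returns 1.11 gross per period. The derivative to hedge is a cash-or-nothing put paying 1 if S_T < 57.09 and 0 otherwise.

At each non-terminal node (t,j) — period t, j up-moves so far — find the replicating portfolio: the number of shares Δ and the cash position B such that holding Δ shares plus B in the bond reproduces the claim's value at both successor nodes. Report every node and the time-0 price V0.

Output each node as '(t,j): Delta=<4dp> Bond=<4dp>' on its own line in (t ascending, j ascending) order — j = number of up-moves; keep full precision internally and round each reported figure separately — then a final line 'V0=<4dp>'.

(0,0): Delta=-0.0476 Bond=2.4659
(1,0): Delta=0.0000 Bond=0.9009
(1,1): Delta=-0.0714 Bond=3.9254
V0=0.5124

Risk-neutral probability p* = (R−d)/(u−d) = (1.11−0.94)/(1.22−0.94) = 0.6071.
At expiry t=2: V(2,0)=1.0000, V(2,1)=1.0000, V(2,2)=0.0000
  t=1,j=0: stock 38.5400 → up 47.0188 (V=1.0000), down 36.2276 (V=1.0000). Price 0.9009; hedge Δ=0.0000, bond B=0.9009.
  t=1,j=1: stock 50.0200 → up 61.0244 (V=0.0000), down 47.0188 (V=1.0000). Price 0.3539; hedge Δ=-0.0714, bond B=3.9254.
  t=0,j=0: stock 41.0000 → up 50.0200 (V=0.3539), down 38.5400 (V=0.9009). Price 0.5124; hedge Δ=-0.0476, bond B=2.4659.
Check: Δ(0,0)·S0 + B(0,0) = 0.5124 = V0.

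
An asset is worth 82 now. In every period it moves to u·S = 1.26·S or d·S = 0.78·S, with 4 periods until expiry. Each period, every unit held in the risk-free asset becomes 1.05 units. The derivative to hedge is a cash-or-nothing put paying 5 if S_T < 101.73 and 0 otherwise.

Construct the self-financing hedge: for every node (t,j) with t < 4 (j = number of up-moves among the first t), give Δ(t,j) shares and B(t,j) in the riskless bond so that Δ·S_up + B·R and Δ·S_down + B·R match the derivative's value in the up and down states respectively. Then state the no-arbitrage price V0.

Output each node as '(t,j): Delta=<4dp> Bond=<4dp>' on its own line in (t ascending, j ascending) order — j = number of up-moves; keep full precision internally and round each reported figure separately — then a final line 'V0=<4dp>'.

(0,0): Delta=-0.0456 Bond=6.1573
(1,0): Delta=-0.0467 Bond=6.5399
(1,1): Delta=-0.0450 Bond=6.4071
(2,0): Delta=0.0000 Bond=4.5351
(2,1): Delta=-0.0692 Bond=8.6806
(2,2): Delta=-0.0333 Bond=5.2083
(3,0): Delta=0.0000 Bond=4.7619
(3,1): Delta=0.0000 Bond=4.7619
(3,2): Delta=-0.1026 Bond=12.5000
(3,3): Delta=0.0000 Bond=0.0000
V0=2.4205

The replicating-portfolio and risk-neutral prices coincide; use p* = (1.05−0.78)/(1.26−0.78) = 0.5625 for the latter.
Payoff layer (t=4): V(4,0)=5.0000, V(4,1)=5.0000, V(4,2)=5.0000, V(4,3)=0.0000, V(4,4)=0.0000
(3,0): S=38.9133. Δ = (V_up−V_dn)/(S_up−S_dn) = (5.0000−5.0000)/(49.0307−30.3523) = 0.0000. V = [p*·5.0000 + (1−p*)·5.0000]/1.05 = 4.7619. B = V − Δ·S = 4.7619.
(3,1): S=62.8599. Δ = (V_up−V_dn)/(S_up−S_dn) = (5.0000−5.0000)/(79.2035−49.0307) = 0.0000. V = [p*·5.0000 + (1−p*)·5.0000]/1.05 = 4.7619. B = V − Δ·S = 4.7619.
(3,2): S=101.5429. Δ = (V_up−V_dn)/(S_up−S_dn) = (0.0000−5.0000)/(127.9440−79.2035) = -0.1026. V = [p*·0.0000 + (1−p*)·5.0000]/1.05 = 2.0833. B = V − Δ·S = 12.5000.
(3,3): S=164.0308. Δ = (V_up−V_dn)/(S_up−S_dn) = (0.0000−0.0000)/(206.6788−127.9440) = 0.0000. V = [p*·0.0000 + (1−p*)·0.0000]/1.05 = 0.0000. B = V − Δ·S = 0.0000.
(2,0): S=49.8888. Δ = (V_up−V_dn)/(S_up−S_dn) = (4.7619−4.7619)/(62.8599−38.9133) = 0.0000. V = [p*·4.7619 + (1−p*)·4.7619]/1.05 = 4.5351. B = V − Δ·S = 4.5351.
(2,1): S=80.5896. Δ = (V_up−V_dn)/(S_up−S_dn) = (2.0833−4.7619)/(101.5429−62.8599) = -0.0692. V = [p*·2.0833 + (1−p*)·4.7619]/1.05 = 3.1002. B = V − Δ·S = 8.6806.
(2,2): S=130.1832. Δ = (V_up−V_dn)/(S_up−S_dn) = (0.0000−2.0833)/(164.0308−101.5429) = -0.0333. V = [p*·0.0000 + (1−p*)·2.0833]/1.05 = 0.8681. B = V − Δ·S = 5.2083.
(1,0): S=63.9600. Δ = (V_up−V_dn)/(S_up−S_dn) = (3.1002−4.5351)/(80.5896−49.8888) = -0.0467. V = [p*·3.1002 + (1−p*)·4.5351]/1.05 = 3.5505. B = V − Δ·S = 6.5399.
(1,1): S=103.3200. Δ = (V_up−V_dn)/(S_up−S_dn) = (0.8681−3.1002)/(130.1832−80.5896) = -0.0450. V = [p*·0.8681 + (1−p*)·3.1002]/1.05 = 1.7568. B = V − Δ·S = 6.4071.
(0,0): S=82.0000. Δ = (V_up−V_dn)/(S_up−S_dn) = (1.7568−3.5505)/(103.3200−63.9600) = -0.0456. V = [p*·1.7568 + (1−p*)·3.5505]/1.05 = 2.4205. B = V − Δ·S = 6.1573.
Each (Δ,B) replicates both successor values, so the strategy is self-financing and V0 is arbitrage-free.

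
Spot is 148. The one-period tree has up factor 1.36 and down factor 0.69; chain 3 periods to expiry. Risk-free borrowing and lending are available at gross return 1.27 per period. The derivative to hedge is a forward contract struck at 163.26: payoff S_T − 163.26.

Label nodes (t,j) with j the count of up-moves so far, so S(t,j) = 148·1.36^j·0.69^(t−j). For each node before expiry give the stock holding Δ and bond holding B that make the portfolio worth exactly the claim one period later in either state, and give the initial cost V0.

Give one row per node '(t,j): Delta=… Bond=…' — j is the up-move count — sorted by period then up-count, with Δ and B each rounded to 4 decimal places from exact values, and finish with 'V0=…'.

Since d<R<u, set p* = (R−d)/(u−d) = 0.8657; price each node as the discounted p*-expectation of its children.
Payoff layer (t=3): V(3,0)=-114.6407, V(3,1)=-67.4306, V(3,2)=25.6212, V(3,3)=209.0275
Node (2,0) S=70.4628: V=(p*·-67.4306+(1−p*)·-114.6407)/1.27=-58.0884; Δ=(-67.4306−-114.6407)/(95.8294−48.6193)=1.0000; B=V−Δ·S=-128.5512
Node (2,1) S=138.8832: V=(p*·25.6212+(1−p*)·-67.4306)/1.27=10.3320; Δ=(25.6212−-67.4306)/(188.8812−95.8294)=1.0000; B=V−Δ·S=-128.5512
Node (2,2) S=273.7408: V=(p*·209.0275+(1−p*)·25.6212)/1.27=145.1896; Δ=(209.0275−25.6212)/(372.2875−188.8812)=1.0000; B=V−Δ·S=-128.5512
Node (1,0) S=102.1200: V=(p*·10.3320+(1−p*)·-58.0884)/1.27=0.8986; Δ=(10.3320−-58.0884)/(138.8832−70.4628)=1.0000; B=V−Δ·S=-101.2214
Node (1,1) S=201.2800: V=(p*·145.1896+(1−p*)·10.3320)/1.27=100.0586; Δ=(145.1896−10.3320)/(273.7408−138.8832)=1.0000; B=V−Δ·S=-101.2214
Node (0,0) S=148.0000: V=(p*·100.0586+(1−p*)·0.8986)/1.27=68.2981; Δ=(100.0586−0.8986)/(201.2800−102.1200)=1.0000; B=V−Δ·S=-79.7019
Self-financing check: at every node Δ·S+B equals the discounted successor values.

(0,0): Delta=1.0000 Bond=-79.7019
(1,0): Delta=1.0000 Bond=-101.2214
(1,1): Delta=1.0000 Bond=-101.2214
(2,0): Delta=1.0000 Bond=-128.5512
(2,1): Delta=1.0000 Bond=-128.5512
(2,2): Delta=1.0000 Bond=-128.5512
V0=68.2981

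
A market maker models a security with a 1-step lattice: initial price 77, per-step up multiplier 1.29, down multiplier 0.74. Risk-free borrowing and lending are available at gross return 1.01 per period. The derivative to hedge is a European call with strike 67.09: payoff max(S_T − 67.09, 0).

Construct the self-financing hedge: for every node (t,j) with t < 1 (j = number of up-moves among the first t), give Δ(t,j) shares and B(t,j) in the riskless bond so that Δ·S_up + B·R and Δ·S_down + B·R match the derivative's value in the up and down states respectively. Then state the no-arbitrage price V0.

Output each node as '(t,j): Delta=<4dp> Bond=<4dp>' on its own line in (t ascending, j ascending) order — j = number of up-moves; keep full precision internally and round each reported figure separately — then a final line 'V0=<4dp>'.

Risk-neutral probability p* = (R−d)/(u−d) = (1.01−0.74)/(1.29−0.74) = 0.4909.
Payoff layer (t=1): V(1,0)=0.0000, V(1,1)=32.2400
(0,0): S=77.0000. Δ = (V_up−V_dn)/(S_up−S_dn) = (32.2400−0.0000)/(99.3300−56.9800) = 0.7613. V = [p*·32.2400 + (1−p*)·0.0000]/1.01 = 15.6702. B = V − Δ·S = -42.9480.
The time-0 hedge costs 15.6702, which is the no-arbitrage price.

(0,0): Delta=0.7613 Bond=-42.9480
V0=15.6702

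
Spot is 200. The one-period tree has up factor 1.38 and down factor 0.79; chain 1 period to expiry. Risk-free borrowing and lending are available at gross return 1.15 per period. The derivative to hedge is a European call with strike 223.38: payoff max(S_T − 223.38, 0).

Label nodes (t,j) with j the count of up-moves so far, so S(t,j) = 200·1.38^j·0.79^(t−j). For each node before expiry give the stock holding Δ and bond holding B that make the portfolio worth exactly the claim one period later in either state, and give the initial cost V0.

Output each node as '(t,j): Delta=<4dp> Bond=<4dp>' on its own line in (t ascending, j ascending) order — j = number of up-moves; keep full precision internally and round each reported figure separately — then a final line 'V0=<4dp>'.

(0,0): Delta=0.4459 Bond=-61.2672
V0=27.9192

Under the risk-neutral measure, an up-move has probability p* = (R−d)/(u−d) = 0.6102 and values discount at R = 1.15.
Terminal values V(1,·): V(1,0)=0.0000, V(1,1)=52.6200
  t=0,j=0: stock 200.0000 → up 276.0000 (V=52.6200), down 158.0000 (V=0.0000). Price 27.9192; hedge Δ=0.4459, bond B=-61.2672.
Root portfolio cost Δ·200+B reproduces V0=27.9192.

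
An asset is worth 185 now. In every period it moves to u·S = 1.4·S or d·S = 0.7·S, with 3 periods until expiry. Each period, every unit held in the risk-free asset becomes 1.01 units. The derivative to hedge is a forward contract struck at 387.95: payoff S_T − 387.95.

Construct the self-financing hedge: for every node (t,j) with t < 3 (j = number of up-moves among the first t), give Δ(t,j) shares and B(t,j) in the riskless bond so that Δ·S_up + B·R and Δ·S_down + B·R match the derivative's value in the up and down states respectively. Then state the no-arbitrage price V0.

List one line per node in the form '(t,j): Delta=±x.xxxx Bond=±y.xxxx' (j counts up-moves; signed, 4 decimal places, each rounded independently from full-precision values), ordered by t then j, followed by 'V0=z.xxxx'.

(0,0): Delta=1.0000 Bond=-376.5404
(1,0): Delta=1.0000 Bond=-380.3059
(1,1): Delta=1.0000 Bond=-380.3059
(2,0): Delta=1.0000 Bond=-384.1089
(2,1): Delta=1.0000 Bond=-384.1089
(2,2): Delta=1.0000 Bond=-384.1089
V0=-191.5404

No-arbitrage ⇒ martingale measure with p* = (R−d)/(u−d) = 0.4429.
Terminal payoffs: V(3,0)=-324.4950, V(3,1)=-261.0400, V(3,2)=-134.1300, V(3,3)=119.6900
  t=2,j=0: stock 90.6500 → up 126.9100 (V=-261.0400), down 63.4550 (V=-324.4950). Price -293.4589; hedge Δ=1.0000, bond B=-384.1089.
  t=2,j=1: stock 181.3000 → up 253.8200 (V=-134.1300), down 126.9100 (V=-261.0400). Price -202.8089; hedge Δ=1.0000, bond B=-384.1089.
  t=2,j=2: stock 362.6000 → up 507.6400 (V=119.6900), down 253.8200 (V=-134.1300). Price -21.5089; hedge Δ=1.0000, bond B=-384.1089.
  t=1,j=0: stock 129.5000 → up 181.3000 (V=-202.8089), down 90.6500 (V=-293.4589). Price -250.8059; hedge Δ=1.0000, bond B=-380.3059.
  t=1,j=1: stock 259.0000 → up 362.6000 (V=-21.5089), down 181.3000 (V=-202.8089). Price -121.3059; hedge Δ=1.0000, bond B=-380.3059.
  t=0,j=0: stock 185.0000 → up 259.0000 (V=-121.3059), down 129.5000 (V=-250.8059). Price -191.5404; hedge Δ=1.0000, bond B=-376.5404.
The time-0 hedge costs -191.5404, which is the no-arbitrage price.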